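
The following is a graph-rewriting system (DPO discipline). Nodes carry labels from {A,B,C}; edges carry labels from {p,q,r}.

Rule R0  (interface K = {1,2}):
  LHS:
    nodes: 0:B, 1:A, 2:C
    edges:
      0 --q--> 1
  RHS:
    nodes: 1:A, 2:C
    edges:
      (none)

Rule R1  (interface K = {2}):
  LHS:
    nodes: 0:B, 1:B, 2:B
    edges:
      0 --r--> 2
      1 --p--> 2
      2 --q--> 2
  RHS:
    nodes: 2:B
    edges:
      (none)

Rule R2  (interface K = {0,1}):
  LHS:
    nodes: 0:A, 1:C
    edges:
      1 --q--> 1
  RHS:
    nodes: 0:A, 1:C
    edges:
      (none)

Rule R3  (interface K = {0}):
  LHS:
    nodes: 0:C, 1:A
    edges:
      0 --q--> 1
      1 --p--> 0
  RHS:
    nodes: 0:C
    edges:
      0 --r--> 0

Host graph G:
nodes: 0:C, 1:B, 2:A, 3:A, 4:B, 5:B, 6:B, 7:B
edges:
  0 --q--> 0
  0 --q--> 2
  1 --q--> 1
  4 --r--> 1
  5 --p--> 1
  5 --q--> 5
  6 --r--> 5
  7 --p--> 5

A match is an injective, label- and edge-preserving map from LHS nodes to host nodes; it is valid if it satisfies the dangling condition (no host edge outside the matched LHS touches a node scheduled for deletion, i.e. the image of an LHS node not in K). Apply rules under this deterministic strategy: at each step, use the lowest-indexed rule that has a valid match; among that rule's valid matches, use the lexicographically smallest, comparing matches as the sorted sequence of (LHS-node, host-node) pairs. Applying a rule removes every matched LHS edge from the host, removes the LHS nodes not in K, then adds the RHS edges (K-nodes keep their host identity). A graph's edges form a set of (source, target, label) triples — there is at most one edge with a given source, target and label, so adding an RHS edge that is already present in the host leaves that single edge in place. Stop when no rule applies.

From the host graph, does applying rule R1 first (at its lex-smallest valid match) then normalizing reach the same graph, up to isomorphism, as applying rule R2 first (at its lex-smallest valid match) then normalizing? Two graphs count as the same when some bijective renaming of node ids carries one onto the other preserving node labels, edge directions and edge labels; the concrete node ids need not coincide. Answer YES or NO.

Answer: YES

Derivation:
branch R1-first: apply at {0↦6, 1↦7, 2↦5} → |E|=5, then 2 more step(s) → NF |V|=4 |E|=1 V={0:C, 1:B, 2:A, 3:A} E=0-q->2
branch R2-first: apply at {0↦2, 1↦0} → |E|=7, then 2 more step(s) → NF |V|=4 |E|=1 V={0:C, 1:B, 2:A, 3:A} E=0-q->2
graphs isomorphic (equal up to label-preserving node renaming)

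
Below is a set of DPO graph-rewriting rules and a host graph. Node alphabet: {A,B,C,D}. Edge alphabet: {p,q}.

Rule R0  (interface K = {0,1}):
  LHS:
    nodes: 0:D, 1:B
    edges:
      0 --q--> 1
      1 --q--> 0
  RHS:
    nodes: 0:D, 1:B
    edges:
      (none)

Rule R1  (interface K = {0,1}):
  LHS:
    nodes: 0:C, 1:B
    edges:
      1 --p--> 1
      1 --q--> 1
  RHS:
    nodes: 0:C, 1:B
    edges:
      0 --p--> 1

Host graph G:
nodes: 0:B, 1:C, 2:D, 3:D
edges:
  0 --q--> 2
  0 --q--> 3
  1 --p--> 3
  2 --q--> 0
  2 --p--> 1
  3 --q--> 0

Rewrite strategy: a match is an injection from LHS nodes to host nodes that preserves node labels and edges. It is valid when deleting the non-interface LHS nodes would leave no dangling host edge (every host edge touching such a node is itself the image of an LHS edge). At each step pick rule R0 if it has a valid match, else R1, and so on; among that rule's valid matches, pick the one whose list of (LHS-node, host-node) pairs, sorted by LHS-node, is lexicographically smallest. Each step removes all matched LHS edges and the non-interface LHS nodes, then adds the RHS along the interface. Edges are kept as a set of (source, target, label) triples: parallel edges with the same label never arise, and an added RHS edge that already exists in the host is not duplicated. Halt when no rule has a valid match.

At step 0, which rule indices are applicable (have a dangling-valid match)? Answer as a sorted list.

Answer: [R0]

Derivation:
R0: 2 valid matches — {0↦2, 1↦0}, {0↦3, 1↦0}
R1: no valid match — LHS pattern not found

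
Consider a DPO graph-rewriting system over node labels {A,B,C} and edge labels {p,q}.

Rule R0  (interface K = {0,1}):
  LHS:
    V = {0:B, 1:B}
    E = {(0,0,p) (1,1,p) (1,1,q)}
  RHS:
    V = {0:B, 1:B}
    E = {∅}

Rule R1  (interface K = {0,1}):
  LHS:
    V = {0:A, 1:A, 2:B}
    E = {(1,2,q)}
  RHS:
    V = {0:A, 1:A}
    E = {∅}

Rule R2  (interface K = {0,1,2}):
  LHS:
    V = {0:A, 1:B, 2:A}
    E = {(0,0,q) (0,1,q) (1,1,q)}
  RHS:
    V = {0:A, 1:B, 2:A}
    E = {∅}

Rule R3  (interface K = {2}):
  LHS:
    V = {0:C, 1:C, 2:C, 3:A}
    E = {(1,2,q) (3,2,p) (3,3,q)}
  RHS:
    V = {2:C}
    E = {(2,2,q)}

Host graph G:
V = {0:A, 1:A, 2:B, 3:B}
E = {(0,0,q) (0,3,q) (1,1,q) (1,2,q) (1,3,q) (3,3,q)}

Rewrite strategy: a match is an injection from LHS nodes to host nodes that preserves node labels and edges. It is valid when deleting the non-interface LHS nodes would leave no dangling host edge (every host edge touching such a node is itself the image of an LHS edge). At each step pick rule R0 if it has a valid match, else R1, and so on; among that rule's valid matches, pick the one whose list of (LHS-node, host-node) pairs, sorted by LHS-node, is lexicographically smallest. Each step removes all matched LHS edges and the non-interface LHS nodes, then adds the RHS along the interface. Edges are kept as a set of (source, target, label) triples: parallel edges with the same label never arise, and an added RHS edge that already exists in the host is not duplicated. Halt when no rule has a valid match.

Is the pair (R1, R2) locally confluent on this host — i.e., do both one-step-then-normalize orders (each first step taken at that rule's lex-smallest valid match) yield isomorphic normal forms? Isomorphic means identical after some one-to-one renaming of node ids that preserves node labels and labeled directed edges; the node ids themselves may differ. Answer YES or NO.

Answer: YES

Steps:
branch R1-first: apply at {0↦0, 1↦1, 2↦2} → |E|=5, then 2 more step(s) → NF |V|=2 |E|=1 V={0:A, 1:A} E=1-q->1
branch R2-first: apply at {0↦0, 1↦3, 2↦1} → |E|=3, then 2 more step(s) → NF |V|=2 |E|=1 V={0:A, 1:A} E=1-q->1
graphs isomorphic (equal up to label-preserving node renaming)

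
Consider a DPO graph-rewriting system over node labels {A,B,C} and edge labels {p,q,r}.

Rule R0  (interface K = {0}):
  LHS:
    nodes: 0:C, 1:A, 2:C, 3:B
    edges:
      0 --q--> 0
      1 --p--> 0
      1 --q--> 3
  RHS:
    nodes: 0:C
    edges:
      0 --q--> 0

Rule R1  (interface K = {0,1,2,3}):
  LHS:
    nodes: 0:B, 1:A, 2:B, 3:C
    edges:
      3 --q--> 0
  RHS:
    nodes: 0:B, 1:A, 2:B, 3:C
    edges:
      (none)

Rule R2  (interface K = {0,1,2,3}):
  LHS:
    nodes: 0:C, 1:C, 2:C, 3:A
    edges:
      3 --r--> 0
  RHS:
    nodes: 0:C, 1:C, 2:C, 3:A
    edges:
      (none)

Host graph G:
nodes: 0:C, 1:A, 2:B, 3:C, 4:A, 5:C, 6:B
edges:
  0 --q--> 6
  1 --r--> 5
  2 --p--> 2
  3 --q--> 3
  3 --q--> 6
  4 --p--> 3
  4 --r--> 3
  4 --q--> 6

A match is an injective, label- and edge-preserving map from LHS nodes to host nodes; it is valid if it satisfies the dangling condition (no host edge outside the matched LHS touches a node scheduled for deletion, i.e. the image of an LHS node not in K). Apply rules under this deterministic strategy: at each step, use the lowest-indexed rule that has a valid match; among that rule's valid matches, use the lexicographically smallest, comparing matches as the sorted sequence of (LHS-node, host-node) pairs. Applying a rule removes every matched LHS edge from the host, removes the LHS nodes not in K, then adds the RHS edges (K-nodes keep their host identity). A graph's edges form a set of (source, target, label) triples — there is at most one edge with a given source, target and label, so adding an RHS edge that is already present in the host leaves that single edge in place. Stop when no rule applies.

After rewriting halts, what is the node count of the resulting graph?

Answer: 4

Derivation:
initial: |V|=7 |E|=8  E = 0-q->6 1-r->5 2-p->2 3-q->3 3-q->6 4-p->3 4-r->3 4-q->6
step 1: apply R1 at {0↦6, 1↦1, 2↦2, 3↦0}  → |V|=7 |E|=7  E = 1-r->5 2-p->2 3-q->3 3-q->6 4-p->3 4-r->3 4-q->6
step 2: apply R1 at {0↦6, 1↦1, 2↦2, 3↦3}  → |V|=7 |E|=6  E = 1-r->5 2-p->2 3-q->3 4-p->3 4-r->3 4-q->6
step 3: apply R2 at {0↦3, 1↦0, 2↦5, 3↦4}  → |V|=7 |E|=5  E = 1-r->5 2-p->2 3-q->3 4-p->3 4-q->6
step 4: apply R0 at {0↦3, 1↦4, 2↦0, 3↦6}  → |V|=4 |E|=3  E = 1-r->5 2-p->2 3-q->3
final graph: no rule applies after step 4
NF nodes: {1:A, 2:B, 3:C, 5:C}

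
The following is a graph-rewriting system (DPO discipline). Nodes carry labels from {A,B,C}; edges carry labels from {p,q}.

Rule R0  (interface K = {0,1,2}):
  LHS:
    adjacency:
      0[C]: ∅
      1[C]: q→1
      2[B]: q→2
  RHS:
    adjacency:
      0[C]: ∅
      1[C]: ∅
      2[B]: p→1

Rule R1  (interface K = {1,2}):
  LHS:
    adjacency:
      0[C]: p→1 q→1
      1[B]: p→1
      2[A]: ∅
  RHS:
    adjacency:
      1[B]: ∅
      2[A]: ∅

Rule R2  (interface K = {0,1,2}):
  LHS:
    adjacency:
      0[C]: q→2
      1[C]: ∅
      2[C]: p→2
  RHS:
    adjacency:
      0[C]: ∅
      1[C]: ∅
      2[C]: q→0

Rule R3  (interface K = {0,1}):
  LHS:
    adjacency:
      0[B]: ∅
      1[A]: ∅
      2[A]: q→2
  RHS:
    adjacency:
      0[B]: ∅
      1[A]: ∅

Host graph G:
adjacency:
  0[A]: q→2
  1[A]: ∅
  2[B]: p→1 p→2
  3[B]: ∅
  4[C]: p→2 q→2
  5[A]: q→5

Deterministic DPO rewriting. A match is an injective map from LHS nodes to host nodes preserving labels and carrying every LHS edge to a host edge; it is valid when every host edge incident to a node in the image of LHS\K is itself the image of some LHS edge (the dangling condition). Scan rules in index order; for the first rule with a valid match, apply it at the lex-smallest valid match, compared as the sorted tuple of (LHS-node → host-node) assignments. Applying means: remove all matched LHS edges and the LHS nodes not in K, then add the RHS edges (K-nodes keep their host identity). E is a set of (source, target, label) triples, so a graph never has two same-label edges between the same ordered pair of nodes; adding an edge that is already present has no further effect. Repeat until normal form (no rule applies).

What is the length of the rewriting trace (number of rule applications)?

Answer: 2

Rewrite trace:
start.  V:6 E:6  edges: 0-q->2 2-p->1 2-p->2 4-p->2 4-q->2 5-q->5
1. fire R1 via {0↦4, 1↦2, 2↦0}  →  V:5 E:3  edges: 0-q->2 2-p->1 5-q->5
2. fire R3 via {0↦2, 1↦0, 2↦5}  →  V:4 E:2  edges: 0-q->2 2-p->1
halt: no rule applies after step 2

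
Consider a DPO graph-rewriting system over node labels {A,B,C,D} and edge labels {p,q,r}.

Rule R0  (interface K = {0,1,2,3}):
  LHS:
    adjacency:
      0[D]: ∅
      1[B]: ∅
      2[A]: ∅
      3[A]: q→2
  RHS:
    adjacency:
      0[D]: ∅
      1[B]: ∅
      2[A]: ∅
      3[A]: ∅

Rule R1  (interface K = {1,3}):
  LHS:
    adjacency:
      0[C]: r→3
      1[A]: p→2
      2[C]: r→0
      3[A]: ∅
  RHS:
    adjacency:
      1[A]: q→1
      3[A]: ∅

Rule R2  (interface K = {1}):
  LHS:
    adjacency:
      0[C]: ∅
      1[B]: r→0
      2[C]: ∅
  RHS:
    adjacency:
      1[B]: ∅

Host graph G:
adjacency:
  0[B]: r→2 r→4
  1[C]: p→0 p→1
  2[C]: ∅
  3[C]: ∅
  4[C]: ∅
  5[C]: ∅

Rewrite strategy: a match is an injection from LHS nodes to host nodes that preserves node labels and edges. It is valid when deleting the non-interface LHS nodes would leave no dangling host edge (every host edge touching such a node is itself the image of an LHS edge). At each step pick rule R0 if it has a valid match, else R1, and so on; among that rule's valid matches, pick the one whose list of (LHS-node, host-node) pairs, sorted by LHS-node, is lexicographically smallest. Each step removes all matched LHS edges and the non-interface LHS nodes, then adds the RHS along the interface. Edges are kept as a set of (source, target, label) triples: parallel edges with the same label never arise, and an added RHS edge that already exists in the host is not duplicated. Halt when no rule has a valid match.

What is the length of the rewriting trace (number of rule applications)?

[0] host  ⇒  6 nodes, 4 edges  {0-r->2 0-r->4 1-p->0 1-p->1}
[1] R2 @ {0↦2, 1↦0, 2↦3}  ⇒  4 nodes, 3 edges  {0-r->4 1-p->0 1-p->1}
[2] R2 @ {0↦4, 1↦0, 2↦5}  ⇒  2 nodes, 2 edges  {1-p->0 1-p->1}
halt: no rule applies after step 2

Answer: 2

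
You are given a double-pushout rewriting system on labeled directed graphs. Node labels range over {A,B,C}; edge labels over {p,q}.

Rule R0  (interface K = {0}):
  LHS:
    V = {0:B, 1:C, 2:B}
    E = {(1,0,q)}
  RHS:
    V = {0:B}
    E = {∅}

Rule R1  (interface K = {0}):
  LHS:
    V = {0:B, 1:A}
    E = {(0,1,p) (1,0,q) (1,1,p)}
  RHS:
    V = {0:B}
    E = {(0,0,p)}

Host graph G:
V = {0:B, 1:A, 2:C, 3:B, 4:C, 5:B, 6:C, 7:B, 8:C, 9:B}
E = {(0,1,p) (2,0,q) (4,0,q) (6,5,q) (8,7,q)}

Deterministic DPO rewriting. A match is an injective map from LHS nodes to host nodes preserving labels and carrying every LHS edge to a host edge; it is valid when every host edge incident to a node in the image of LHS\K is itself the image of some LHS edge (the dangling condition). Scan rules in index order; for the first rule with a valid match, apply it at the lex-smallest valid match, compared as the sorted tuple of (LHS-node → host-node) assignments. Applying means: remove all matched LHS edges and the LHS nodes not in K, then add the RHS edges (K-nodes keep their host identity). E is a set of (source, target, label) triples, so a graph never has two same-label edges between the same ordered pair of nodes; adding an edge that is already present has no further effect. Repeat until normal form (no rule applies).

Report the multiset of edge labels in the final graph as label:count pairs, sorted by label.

Answer: p:1 q:2

Derivation:
initial: |V|=10 |E|=5  E = 0-p->1 2-q->0 4-q->0 6-q->5 8-q->7
step 1: apply R0 at {0↦0, 1↦2, 2↦3}  → |V|=8 |E|=4  E = 0-p->1 4-q->0 6-q->5 8-q->7
step 2: apply R0 at {0↦0, 1↦4, 2↦9}  → |V|=6 |E|=3  E = 0-p->1 6-q->5 8-q->7
final graph: no rule applies after step 2
NF edges: [(0, 1, 'p'), (6, 5, 'q'), (8, 7, 'q')]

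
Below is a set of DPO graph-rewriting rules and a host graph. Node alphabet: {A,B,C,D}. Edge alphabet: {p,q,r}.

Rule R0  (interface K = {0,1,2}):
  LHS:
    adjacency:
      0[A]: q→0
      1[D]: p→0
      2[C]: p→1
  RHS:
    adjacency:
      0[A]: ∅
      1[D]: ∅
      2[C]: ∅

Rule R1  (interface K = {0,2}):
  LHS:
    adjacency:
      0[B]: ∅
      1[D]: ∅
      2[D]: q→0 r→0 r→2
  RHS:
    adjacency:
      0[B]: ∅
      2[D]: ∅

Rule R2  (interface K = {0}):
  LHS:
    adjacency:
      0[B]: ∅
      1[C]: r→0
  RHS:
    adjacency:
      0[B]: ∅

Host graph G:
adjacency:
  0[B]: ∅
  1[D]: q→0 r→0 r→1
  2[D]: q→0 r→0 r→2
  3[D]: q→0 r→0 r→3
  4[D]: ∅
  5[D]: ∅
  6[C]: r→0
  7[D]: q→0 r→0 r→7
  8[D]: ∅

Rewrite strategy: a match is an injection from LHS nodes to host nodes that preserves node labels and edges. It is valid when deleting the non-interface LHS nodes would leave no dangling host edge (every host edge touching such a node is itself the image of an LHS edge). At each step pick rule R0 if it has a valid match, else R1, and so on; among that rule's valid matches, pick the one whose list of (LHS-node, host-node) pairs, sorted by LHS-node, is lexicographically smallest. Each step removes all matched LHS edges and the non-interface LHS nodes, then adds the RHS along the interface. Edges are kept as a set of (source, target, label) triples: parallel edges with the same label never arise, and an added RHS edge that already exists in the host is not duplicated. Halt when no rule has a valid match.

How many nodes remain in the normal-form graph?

Answer: 4

Steps:
start.  V:9 E:13  edges: 1-q->0 1-r->0 1-r->1 2-q->0 2-r->0 2-r->2 3-q->0 3-r->0 3-r->3 6-r->0 7-q->0 7-r->0 7-r->7
1. fire R1 via {0↦0, 1↦4, 2↦1}  →  V:8 E:10  edges: 2-q->0 2-r->0 2-r->2 3-q->0 3-r->0 3-r->3 6-r->0 7-q->0 7-r->0 7-r->7
2. fire R1 via {0↦0, 1↦1, 2↦2}  →  V:7 E:7  edges: 3-q->0 3-r->0 3-r->3 6-r->0 7-q->0 7-r->0 7-r->7
3. fire R1 via {0↦0, 1↦2, 2↦3}  →  V:6 E:4  edges: 6-r->0 7-q->0 7-r->0 7-r->7
4. fire R1 via {0↦0, 1↦3, 2↦7}  →  V:5 E:1  edges: 6-r->0
5. fire R2 via {0↦0, 1↦6}  →  V:4 E:0  edges: ∅
final graph: no rule applies after step 5
NF nodes: {0:B, 5:D, 7:D, 8:D}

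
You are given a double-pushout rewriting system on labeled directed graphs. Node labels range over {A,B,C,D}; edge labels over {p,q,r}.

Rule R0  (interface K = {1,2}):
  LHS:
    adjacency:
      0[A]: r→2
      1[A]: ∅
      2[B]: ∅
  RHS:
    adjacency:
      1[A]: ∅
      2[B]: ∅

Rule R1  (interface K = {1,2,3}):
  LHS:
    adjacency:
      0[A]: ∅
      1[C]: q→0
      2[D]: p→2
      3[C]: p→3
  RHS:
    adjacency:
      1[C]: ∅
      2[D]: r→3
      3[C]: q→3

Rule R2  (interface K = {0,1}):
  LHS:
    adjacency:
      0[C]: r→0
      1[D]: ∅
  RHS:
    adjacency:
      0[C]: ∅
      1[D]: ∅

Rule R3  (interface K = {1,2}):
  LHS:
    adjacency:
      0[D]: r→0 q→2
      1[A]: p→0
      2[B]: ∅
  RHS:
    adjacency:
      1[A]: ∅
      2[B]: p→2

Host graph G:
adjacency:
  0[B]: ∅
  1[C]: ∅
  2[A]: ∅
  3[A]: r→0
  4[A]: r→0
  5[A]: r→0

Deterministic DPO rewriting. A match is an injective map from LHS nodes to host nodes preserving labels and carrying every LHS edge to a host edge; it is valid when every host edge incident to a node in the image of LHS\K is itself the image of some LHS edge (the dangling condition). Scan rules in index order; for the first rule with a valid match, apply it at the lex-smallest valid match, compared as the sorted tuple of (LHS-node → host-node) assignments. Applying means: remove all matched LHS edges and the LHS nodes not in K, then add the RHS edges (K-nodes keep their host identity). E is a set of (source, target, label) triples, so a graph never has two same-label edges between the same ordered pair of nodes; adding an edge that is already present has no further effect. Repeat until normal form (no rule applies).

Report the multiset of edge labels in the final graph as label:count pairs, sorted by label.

Answer: (no edges)

Rewrite trace:
initial: |V|=6 |E|=3  E = 3-r->0 4-r->0 5-r->0
step 1: apply R0 at {0↦3, 1↦2, 2↦0}  → |V|=5 |E|=2  E = 4-r->0 5-r->0
step 2: apply R0 at {0↦4, 1↦2, 2↦0}  → |V|=4 |E|=1  E = 5-r->0
step 3: apply R0 at {0↦5, 1↦2, 2↦0}  → |V|=3 |E|=0  E = ∅
halt: no rule applies after step 3
NF edges: []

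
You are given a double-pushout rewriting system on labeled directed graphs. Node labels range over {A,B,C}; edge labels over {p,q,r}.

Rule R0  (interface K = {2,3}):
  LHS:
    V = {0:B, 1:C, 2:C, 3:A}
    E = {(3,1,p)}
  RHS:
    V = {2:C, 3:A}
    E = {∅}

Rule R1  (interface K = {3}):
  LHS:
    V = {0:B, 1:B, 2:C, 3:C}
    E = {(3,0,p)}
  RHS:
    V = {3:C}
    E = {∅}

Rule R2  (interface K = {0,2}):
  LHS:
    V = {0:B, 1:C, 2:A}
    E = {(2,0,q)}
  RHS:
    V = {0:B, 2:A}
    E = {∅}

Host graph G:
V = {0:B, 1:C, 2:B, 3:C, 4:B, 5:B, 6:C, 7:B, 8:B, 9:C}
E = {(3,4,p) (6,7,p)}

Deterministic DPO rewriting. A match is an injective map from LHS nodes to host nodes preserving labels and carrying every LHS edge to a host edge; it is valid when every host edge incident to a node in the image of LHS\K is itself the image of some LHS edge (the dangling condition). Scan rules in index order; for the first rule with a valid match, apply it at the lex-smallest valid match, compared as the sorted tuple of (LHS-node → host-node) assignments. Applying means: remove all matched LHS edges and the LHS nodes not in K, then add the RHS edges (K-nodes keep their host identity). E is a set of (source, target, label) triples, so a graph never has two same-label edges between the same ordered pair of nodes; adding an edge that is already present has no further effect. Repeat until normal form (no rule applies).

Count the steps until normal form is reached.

[0] host  ⇒  10 nodes, 2 edges  {3-p->4 6-p->7}
[1] R1 @ {0↦4, 1↦0, 2↦1, 3↦3}  ⇒  7 nodes, 1 edges  {6-p->7}
[2] R1 @ {0↦7, 1↦2, 2↦3, 3↦6}  ⇒  4 nodes, 0 edges  {∅}
halt: no rule applies after step 2

Answer: 2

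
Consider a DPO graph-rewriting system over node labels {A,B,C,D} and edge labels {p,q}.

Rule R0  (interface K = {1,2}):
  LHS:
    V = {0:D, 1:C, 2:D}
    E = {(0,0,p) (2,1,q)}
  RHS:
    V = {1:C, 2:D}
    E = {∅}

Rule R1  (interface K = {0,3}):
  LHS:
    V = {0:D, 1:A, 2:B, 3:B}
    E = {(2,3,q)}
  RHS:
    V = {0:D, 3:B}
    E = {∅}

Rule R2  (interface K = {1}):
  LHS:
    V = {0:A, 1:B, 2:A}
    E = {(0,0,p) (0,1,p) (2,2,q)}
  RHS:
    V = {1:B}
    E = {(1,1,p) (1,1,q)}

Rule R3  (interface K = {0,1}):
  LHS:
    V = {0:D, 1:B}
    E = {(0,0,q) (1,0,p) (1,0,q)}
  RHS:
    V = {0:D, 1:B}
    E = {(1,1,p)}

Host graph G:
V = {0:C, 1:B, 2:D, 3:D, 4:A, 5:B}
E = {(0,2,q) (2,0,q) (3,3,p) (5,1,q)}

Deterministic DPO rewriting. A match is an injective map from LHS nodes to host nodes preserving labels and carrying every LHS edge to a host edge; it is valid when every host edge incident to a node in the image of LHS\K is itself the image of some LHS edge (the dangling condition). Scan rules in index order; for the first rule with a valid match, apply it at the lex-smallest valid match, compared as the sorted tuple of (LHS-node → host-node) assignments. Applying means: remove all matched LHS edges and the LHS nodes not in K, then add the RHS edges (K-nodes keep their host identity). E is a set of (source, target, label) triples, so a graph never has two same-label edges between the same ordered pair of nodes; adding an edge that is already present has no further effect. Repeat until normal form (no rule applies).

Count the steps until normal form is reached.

[0] host  ⇒  6 nodes, 4 edges  {0-q->2 2-q->0 3-p->3 5-q->1}
[1] R0 @ {0↦3, 1↦0, 2↦2}  ⇒  5 nodes, 2 edges  {0-q->2 5-q->1}
[2] R1 @ {0↦2, 1↦4, 2↦5, 3↦1}  ⇒  3 nodes, 1 edges  {0-q->2}
final graph: no rule applies after step 2

Answer: 2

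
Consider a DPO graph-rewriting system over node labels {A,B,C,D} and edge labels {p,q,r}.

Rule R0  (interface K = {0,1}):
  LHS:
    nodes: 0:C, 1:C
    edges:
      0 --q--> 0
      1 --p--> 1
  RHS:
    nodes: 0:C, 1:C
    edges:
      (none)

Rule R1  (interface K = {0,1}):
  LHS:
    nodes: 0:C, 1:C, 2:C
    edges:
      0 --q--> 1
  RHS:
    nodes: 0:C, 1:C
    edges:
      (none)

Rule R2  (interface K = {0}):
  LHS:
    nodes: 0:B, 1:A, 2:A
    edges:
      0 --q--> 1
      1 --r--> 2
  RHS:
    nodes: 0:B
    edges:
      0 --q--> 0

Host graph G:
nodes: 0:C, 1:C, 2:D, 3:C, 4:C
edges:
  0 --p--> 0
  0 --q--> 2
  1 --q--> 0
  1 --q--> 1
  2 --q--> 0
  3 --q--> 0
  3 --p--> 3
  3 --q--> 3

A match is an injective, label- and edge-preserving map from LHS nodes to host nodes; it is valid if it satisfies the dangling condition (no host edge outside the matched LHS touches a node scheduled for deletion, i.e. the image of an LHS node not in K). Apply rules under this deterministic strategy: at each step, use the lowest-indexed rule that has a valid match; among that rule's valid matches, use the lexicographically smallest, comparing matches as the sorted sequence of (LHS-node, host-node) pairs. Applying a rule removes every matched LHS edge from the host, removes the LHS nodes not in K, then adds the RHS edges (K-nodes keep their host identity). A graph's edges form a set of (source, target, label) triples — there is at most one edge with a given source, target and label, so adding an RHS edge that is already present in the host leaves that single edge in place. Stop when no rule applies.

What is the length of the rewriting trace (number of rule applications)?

initial: |V|=5 |E|=8  E = 0-p->0 0-q->2 1-q->0 1-q->1 2-q->0 3-q->0 3-p->3 3-q->3
step 1: apply R0 at {0↦1, 1↦0}  → |V|=5 |E|=6  E = 0-q->2 1-q->0 2-q->0 3-q->0 3-p->3 3-q->3
step 2: apply R1 at {0↦1, 1↦0, 2↦4}  → |V|=4 |E|=5  E = 0-q->2 2-q->0 3-q->0 3-p->3 3-q->3
step 3: apply R1 at {0↦3, 1↦0, 2↦1}  → |V|=3 |E|=4  E = 0-q->2 2-q->0 3-p->3 3-q->3
normal form: no rule applies after step 3

Answer: 3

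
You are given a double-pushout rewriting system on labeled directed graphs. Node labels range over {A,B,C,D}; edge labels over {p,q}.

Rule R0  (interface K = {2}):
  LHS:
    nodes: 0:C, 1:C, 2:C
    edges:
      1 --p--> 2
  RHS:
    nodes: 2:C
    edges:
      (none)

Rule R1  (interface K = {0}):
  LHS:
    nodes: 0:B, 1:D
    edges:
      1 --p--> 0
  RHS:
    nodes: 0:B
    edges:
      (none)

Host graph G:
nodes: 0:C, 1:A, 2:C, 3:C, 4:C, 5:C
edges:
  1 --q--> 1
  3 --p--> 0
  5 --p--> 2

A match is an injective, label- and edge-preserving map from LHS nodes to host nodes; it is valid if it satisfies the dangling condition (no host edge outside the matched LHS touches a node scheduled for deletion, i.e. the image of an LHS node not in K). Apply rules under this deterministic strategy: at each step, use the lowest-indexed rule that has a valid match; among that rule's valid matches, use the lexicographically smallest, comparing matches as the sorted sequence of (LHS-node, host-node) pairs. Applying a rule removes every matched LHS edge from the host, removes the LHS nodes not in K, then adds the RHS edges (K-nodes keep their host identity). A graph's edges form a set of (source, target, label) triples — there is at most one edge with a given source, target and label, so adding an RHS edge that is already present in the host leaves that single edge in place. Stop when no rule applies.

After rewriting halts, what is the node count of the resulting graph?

start.  V:6 E:3  edges: 1-q->1 3-p->0 5-p->2
1. fire R0 via {0↦4, 1↦3, 2↦0}  →  V:4 E:2  edges: 1-q->1 5-p->2
2. fire R0 via {0↦0, 1↦5, 2↦2}  →  V:2 E:1  edges: 1-q->1
normal form: no rule applies after step 2
NF nodes: {1:A, 2:C}

Answer: 2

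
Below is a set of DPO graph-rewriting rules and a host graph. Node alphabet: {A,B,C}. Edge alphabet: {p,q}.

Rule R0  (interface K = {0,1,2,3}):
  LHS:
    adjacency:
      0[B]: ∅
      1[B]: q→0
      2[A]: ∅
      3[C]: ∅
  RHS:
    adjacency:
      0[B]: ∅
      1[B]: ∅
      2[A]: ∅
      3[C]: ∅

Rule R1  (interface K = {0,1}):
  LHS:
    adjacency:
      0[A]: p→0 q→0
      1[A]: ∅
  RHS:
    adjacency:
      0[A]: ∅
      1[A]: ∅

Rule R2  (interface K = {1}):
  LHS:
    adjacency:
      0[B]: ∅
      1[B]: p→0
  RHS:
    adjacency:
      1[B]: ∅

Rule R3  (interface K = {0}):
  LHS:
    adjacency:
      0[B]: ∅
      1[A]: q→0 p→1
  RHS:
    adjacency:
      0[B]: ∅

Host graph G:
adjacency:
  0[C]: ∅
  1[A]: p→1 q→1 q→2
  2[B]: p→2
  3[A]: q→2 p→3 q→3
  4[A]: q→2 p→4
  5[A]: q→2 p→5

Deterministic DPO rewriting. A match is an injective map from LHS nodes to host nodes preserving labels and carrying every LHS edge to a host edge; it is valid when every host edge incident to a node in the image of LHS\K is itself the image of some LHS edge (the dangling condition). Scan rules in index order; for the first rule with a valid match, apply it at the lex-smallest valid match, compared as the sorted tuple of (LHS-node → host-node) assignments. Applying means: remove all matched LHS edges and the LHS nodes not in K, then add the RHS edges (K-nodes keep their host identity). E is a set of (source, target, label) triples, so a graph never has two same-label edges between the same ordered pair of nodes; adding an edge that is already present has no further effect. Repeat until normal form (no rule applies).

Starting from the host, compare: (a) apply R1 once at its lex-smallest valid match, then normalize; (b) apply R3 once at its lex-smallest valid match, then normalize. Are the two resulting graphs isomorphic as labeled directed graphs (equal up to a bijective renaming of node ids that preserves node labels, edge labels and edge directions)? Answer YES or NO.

Answer: YES

Derivation:
branch R1-first: apply at {0↦1, 1↦3} → |E|=9, then 3 more step(s) → NF |V|=4 |E|=3 V={0:C, 1:A, 2:B, 3:A} E=1-q->2 2-p->2 3-q->2
branch R3-first: apply at {0↦2, 1↦4} → |E|=9, then 3 more step(s) → NF |V|=4 |E|=3 V={0:C, 1:A, 2:B, 3:A} E=1-q->2 2-p->2 3-q->2
graphs isomorphic (equal up to label-preserving node renaming)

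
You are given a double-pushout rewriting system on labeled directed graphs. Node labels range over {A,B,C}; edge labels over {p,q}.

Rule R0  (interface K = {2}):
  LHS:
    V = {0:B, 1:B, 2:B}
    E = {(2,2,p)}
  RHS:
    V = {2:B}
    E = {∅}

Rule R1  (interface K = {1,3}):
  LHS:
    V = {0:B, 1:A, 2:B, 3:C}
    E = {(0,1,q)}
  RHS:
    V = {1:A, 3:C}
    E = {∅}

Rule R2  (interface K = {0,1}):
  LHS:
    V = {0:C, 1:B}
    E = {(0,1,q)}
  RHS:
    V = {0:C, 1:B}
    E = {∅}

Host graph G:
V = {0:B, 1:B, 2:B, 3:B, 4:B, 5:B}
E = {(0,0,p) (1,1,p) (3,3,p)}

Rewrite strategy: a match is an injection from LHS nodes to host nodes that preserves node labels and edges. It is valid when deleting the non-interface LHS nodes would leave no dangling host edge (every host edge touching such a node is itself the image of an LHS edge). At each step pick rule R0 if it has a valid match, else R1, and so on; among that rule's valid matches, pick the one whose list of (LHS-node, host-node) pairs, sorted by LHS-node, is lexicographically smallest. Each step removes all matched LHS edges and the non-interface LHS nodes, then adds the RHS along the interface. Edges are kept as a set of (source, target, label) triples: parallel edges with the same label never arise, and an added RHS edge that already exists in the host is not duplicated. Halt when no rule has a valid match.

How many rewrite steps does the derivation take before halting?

Answer: 2

Steps:
initial: |V|=6 |E|=3  E = 0-p->0 1-p->1 3-p->3
step 1: apply R0 at {0↦2, 1↦4, 2↦0}  → |V|=4 |E|=2  E = 1-p->1 3-p->3
step 2: apply R0 at {0↦0, 1↦5, 2↦1}  → |V|=2 |E|=1  E = 3-p->3
halt: no rule applies after step 2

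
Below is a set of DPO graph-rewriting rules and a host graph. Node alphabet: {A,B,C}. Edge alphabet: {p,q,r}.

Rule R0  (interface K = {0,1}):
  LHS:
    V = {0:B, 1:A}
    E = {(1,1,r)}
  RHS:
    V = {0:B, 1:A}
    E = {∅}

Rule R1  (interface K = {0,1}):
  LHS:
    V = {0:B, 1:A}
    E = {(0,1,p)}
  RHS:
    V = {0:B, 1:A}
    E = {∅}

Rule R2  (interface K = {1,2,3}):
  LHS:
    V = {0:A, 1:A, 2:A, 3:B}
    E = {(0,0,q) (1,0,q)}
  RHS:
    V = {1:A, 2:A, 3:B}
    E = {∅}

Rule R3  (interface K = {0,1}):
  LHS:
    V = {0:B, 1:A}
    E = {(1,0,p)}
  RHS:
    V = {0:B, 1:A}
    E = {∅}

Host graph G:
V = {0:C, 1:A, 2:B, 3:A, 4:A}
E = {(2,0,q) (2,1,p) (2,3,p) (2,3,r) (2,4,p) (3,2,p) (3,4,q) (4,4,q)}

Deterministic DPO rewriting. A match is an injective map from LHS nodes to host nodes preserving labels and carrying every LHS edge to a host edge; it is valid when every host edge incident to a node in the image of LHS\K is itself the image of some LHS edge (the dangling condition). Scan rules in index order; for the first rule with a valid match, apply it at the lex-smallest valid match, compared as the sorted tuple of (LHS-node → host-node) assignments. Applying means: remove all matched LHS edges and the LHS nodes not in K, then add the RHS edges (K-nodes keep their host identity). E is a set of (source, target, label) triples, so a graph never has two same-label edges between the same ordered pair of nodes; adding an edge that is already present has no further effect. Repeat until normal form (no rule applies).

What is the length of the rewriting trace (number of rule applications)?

initial: |V|=5 |E|=8  E = 2-q->0 2-p->1 2-p->3 2-r->3 2-p->4 3-p->2 3-q->4 4-q->4
step 1: apply R1 at {0↦2, 1↦1}  → |V|=5 |E|=7  E = 2-q->0 2-p->3 2-r->3 2-p->4 3-p->2 3-q->4 4-q->4
step 2: apply R1 at {0↦2, 1↦3}  → |V|=5 |E|=6  E = 2-q->0 2-r->3 2-p->4 3-p->2 3-q->4 4-q->4
step 3: apply R1 at {0↦2, 1↦4}  → |V|=5 |E|=5  E = 2-q->0 2-r->3 3-p->2 3-q->4 4-q->4
step 4: apply R2 at {0↦4, 1↦3, 2↦1, 3↦2}  → |V|=4 |E|=3  E = 2-q->0 2-r->3 3-p->2
step 5: apply R3 at {0↦2, 1↦3}  → |V|=4 |E|=2  E = 2-q->0 2-r->3
halt: no rule applies after step 5

Answer: 5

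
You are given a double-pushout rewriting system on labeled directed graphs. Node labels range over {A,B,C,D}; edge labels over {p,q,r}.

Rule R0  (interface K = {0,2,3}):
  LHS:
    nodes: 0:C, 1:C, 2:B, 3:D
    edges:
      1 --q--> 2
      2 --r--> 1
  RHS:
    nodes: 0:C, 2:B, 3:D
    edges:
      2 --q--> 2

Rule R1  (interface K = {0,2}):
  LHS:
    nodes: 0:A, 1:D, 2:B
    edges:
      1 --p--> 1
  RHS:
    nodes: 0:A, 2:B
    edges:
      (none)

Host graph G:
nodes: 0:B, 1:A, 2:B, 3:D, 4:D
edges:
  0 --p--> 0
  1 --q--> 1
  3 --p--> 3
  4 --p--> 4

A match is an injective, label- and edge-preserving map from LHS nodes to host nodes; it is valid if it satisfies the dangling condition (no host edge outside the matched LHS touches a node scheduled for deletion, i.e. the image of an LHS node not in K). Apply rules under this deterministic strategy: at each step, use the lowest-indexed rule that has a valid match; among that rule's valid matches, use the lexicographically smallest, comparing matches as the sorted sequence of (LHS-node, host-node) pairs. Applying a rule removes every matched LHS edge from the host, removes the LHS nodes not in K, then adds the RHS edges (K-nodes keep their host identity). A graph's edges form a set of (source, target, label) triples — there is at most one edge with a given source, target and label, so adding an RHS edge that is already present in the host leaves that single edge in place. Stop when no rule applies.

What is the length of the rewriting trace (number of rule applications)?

Answer: 2

Rewrite trace:
initial: |V|=5 |E|=4  E = 0-p->0 1-q->1 3-p->3 4-p->4
step 1: apply R1 at {0↦1, 1↦3, 2↦0}  → |V|=4 |E|=3  E = 0-p->0 1-q->1 4-p->4
step 2: apply R1 at {0↦1, 1↦4, 2↦0}  → |V|=3 |E|=2  E = 0-p->0 1-q->1
halt: no rule applies after step 2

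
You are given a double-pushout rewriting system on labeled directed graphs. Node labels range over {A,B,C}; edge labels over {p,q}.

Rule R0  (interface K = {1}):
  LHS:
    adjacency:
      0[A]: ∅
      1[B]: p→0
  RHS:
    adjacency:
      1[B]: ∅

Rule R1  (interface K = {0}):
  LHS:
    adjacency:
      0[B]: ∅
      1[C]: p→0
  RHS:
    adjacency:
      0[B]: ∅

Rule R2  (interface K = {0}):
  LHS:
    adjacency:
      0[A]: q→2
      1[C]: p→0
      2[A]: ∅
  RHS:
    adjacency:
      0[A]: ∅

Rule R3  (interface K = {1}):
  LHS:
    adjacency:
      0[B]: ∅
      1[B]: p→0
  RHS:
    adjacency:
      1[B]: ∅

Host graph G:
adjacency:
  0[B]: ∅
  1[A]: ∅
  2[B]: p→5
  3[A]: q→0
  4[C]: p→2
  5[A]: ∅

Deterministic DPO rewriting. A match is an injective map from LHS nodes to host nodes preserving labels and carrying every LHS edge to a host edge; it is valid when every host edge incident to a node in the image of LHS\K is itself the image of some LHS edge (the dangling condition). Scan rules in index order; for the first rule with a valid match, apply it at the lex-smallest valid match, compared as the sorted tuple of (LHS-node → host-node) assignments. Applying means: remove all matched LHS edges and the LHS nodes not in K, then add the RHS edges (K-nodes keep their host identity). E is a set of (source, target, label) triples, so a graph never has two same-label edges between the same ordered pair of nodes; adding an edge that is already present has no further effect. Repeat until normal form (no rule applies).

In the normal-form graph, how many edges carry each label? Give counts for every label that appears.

[0] host  ⇒  6 nodes, 3 edges  {2-p->5 3-q->0 4-p->2}
[1] R0 @ {0↦5, 1↦2}  ⇒  5 nodes, 2 edges  {3-q->0 4-p->2}
[2] R1 @ {0↦2, 1↦4}  ⇒  4 nodes, 1 edges  {3-q->0}
normal form: no rule applies after step 2
NF edges: [(3, 0, 'q')]

Answer: q:1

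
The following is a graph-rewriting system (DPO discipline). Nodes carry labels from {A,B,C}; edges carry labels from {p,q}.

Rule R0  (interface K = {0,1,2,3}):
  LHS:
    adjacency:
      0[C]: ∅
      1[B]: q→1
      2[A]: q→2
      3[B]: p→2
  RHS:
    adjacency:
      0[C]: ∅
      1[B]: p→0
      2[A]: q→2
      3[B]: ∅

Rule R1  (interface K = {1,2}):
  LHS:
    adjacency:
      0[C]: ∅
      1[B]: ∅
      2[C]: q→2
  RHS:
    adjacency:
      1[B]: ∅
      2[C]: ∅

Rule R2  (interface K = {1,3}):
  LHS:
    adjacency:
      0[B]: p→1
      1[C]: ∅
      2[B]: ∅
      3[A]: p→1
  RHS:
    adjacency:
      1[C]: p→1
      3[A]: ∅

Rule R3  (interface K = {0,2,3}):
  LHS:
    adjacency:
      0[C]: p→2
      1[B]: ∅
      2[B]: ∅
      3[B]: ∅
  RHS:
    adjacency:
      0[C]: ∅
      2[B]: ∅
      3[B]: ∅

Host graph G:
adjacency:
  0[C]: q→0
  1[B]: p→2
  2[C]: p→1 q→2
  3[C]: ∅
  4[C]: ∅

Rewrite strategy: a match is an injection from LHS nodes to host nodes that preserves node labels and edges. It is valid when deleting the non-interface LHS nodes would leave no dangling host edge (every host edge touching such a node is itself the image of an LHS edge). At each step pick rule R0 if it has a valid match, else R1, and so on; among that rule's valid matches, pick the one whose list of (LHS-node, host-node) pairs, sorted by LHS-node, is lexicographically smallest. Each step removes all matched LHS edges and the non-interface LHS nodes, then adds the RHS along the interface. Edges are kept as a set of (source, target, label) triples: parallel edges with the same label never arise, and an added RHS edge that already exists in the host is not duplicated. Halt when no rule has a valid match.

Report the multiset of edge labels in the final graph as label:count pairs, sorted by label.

[0] host  ⇒  5 nodes, 4 edges  {0-q->0 1-p->2 2-p->1 2-q->2}
[1] R1 @ {0↦3, 1↦1, 2↦0}  ⇒  4 nodes, 3 edges  {1-p->2 2-p->1 2-q->2}
[2] R1 @ {0↦0, 1↦1, 2↦2}  ⇒  3 nodes, 2 edges  {1-p->2 2-p->1}
final graph: no rule applies after step 2
NF edges: [(1, 2, 'p'), (2, 1, 'p')]

Answer: p:2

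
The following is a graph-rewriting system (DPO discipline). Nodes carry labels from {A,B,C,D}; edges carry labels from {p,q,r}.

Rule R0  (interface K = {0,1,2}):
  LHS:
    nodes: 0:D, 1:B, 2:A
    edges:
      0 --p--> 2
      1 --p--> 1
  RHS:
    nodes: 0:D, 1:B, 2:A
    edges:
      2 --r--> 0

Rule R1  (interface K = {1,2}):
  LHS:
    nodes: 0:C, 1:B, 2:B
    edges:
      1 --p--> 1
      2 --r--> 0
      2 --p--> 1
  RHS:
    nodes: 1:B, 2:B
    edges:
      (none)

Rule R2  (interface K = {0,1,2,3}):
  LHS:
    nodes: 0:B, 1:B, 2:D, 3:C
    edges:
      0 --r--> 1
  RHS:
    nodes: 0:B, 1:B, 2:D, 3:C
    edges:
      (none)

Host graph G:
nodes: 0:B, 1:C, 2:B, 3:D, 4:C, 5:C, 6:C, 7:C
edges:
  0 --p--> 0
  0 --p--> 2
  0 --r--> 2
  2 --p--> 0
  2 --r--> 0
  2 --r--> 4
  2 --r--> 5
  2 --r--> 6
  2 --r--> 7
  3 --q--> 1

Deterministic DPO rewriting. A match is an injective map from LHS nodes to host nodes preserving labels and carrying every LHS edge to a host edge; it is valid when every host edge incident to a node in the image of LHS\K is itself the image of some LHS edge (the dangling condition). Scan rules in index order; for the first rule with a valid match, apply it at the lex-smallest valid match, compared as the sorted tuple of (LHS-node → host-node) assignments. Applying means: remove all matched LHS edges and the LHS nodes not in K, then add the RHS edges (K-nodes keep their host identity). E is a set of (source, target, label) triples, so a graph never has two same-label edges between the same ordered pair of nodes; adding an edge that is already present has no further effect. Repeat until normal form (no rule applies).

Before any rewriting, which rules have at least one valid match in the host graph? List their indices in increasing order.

R0: no valid match — LHS pattern not found
R1: 4 valid matches — {0↦4, 1↦0, 2↦2}, {0↦5, 1↦0, 2↦2}, {0↦6, 1↦0, 2↦2} (+1 more)
R2: 10 valid matches — {0↦0, 1↦2, 2↦3, 3↦1}, {0↦0, 1↦2, 2↦3, 3↦4}, {0↦0, 1↦2, 2↦3, 3↦5} (+7 more)

Answer: [R1,R2]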